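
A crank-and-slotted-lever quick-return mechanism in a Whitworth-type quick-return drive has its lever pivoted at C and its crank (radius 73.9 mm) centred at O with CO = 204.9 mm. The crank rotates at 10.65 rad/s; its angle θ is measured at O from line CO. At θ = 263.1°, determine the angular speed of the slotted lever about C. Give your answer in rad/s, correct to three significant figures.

0.885

ω = 10.65 rad/s
Crank pin A relative to C: A = (d + r cosθ, r sinθ); lever angle φ = atan2(r sinθ, d + r cosθ).
Differentiating tanφ: φ̇ = rω(d cosθ + r)/(d² + r² + 2dr cosθ).
d² + r² + 2dr cosθ = |CA|² = 0.043807 m²;  d cosθ + r = +0.049284 m.
|ω_lever| = |0.0739·10.65·+0.049284| / 0.043807 = 0.88543 rad/s.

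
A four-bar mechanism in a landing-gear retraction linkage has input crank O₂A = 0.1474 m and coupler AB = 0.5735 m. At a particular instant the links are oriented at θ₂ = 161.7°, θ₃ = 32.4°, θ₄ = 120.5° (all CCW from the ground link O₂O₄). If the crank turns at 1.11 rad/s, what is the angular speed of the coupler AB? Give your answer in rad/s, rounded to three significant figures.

ω₂ = 1.11 rad/s
Differentiating the loop-closure r₂e^{iθ₂}+r₃e^{iθ₃}=r₁+r₄e^{iθ₄} gives r₂ω₂e^{iθ₂}+r₃ω₃e^{iθ₃}=r₄ω₄e^{iθ₄}.
Eliminating the other unknown: ω₃ = r₂ω₂ sin(θ₄−θ₂) / [r₃ sin(θ₃−θ₄)].
Numerator sine = -0.65869; denominator sine = -0.99945.
Result = 0.1474·1.11·(-0.65869) / (0.5735·(-0.99945)) = +0.18802 rad/s; magnitude 0.18802 rad/s.

0.188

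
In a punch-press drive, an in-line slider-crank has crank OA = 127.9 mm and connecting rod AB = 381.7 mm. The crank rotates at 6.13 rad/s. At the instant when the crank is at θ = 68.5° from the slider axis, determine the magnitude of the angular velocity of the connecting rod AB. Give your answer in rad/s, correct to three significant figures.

ω = 6.13 rad/s
The rod makes angle φ with the slider axis where L sinφ = r sinθ; differentiating, L cosφ·φ̇ = r ω cosθ.
L cosφ = √(L² − r² sin²θ) = 0.36268 m.
|ω_rod| = r ω |cosθ| / √(L² − r² sin²θ) = 0.1279·6.13·0.36650/0.36268 = 0.7923 rad/s.

0.792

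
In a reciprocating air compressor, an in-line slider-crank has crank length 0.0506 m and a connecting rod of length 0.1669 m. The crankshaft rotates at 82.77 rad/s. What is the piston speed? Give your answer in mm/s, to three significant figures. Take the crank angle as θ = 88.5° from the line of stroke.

ω = 82.77 rad/s
For an in-line slider-crank, x = r cosθ + √(L² − r² sin²θ), so v = −rω sinθ·[1 + r cosθ/√(L² − r² sin²θ)].
With r = 0.0506 m, L = 0.1669 m, θ = 88.5°: √(L² − r² sin²θ) = 0.15905 m.
v = −0.0506·82.77·0.99966·[1 + 0.0506·0.02618/0.15905] = -4.2216 m/s.
|v| = 4.2216 m/s = 4221.6 mm/s.

4220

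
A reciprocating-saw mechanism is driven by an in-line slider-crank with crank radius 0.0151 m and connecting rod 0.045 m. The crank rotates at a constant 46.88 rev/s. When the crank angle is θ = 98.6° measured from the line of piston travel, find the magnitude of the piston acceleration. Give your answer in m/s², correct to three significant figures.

640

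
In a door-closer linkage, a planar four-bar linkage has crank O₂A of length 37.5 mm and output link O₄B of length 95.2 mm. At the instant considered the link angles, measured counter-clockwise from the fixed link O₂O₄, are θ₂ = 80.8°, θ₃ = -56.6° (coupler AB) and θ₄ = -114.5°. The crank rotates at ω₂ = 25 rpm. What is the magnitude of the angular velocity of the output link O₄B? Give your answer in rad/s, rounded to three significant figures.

0.824

ω₂ = 2.618 rad/s (from 25 rpm).
Differentiating the loop-closure r₂e^{iθ₂}+r₃e^{iθ₃}=r₁+r₄e^{iθ₄} gives r₂ω₂e^{iθ₂}+r₃ω₃e^{iθ₃}=r₄ω₄e^{iθ₄}.
Eliminating the other unknown: ω₄ = r₂ω₂ sin(θ₂−θ₃) / [r₄ sin(θ₄−θ₃)].
Numerator sine = +0.67688; denominator sine = -0.84712.
Result = 0.0375·2.618·(+0.67688) / (0.0952·(-0.84712)) = -0.824 rad/s; magnitude 0.824 rad/s.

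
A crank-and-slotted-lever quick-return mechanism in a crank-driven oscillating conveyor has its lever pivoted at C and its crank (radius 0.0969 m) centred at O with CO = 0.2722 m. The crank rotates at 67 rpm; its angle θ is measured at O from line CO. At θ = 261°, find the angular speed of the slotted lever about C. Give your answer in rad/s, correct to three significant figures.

ω = 7.016 rad/s (from 67 rpm).
Crank pin A relative to C: A = (d + r cosθ, r sinθ); lever angle φ = atan2(r sinθ, d + r cosθ).
Differentiating tanφ: φ̇ = rω(d cosθ + r)/(d² + r² + 2dr cosθ).
d² + r² + 2dr cosθ = |CA|² = 0.0752302 m²;  d cosθ + r = +0.054319 m.
|ω_lever| = |0.0969·7.016·+0.054319| / 0.0752302 = 0.49089 rad/s.

0.491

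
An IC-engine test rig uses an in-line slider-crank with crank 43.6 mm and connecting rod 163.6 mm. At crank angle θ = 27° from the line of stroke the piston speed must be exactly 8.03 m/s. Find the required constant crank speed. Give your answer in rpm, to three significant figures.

For an in-line slider-crank, |v_piston| = rω|sinθ|·[1 + r cosθ/√(L² − r² sin²θ)].
With r = 0.0436 m, L = 0.1636 m, θ = 27°: the bracketed kinematic factor |dx/dθ| = 0.024529 m.
ω = v/|dx/dθ| = 8.03/0.024529 = 327.37 rad/s.
N = 60ω/(2π) = 3126.1 rpm.

3130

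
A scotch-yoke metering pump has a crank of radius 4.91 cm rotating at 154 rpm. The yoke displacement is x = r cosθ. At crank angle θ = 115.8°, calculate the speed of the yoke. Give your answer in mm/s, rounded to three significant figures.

ω = 16.13 rad/s (from 154 rpm).
x = r cosθ ⇒ ẋ = −rω sinθ.
|v| = rω|sinθ| = 0.0491·16.13·|sin 115.8°| = 0.7129 m/s = 712.9 mm/s.

713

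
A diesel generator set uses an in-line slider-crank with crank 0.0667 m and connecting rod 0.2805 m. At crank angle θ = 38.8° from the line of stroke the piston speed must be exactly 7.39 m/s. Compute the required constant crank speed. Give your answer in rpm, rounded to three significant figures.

1420

For an in-line slider-crank, |v_piston| = rω|sinθ|·[1 + r cosθ/√(L² − r² sin²θ)].
With r = 0.0667 m, L = 0.2805 m, θ = 38.8°: the bracketed kinematic factor |dx/dθ| = 0.049627 m.
ω = v/|dx/dθ| = 7.39/0.049627 = 148.91 rad/s.
N = 60ω/(2π) = 1422 rpm.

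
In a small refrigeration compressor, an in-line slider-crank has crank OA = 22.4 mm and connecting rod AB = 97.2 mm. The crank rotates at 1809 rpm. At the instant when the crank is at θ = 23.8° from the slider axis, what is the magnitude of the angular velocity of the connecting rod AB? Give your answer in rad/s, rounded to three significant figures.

ω = 189.4 rad/s (converted from 1809 rpm).
The rod makes angle φ with the slider axis where L sinφ = r sinθ; differentiating, L cosφ·φ̇ = r ω cosθ.
L cosφ = √(L² − r² sin²θ) = 0.096779 m.
|ω_rod| = r ω |cosθ| / √(L² − r² sin²θ) = 0.0224·189.4·0.91496/0.096779 = 40.118 rad/s.

40.1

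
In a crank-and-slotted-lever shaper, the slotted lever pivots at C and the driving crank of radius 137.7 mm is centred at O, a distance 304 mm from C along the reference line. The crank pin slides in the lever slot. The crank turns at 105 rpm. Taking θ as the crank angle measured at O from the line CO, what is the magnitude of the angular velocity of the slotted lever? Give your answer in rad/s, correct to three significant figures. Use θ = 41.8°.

ω = 11 rad/s (from 105 rpm).
Crank pin A relative to C: A = (d + r cosθ, r sinθ); lever angle φ = atan2(r sinθ, d + r cosθ).
Differentiating tanφ: φ̇ = rω(d cosθ + r)/(d² + r² + 2dr cosθ).
d² + r² + 2dr cosθ = |CA|² = 0.17379 m²;  d cosθ + r = +0.36432 m.
|ω_lever| = |0.1377·11·+0.36432| / 0.17379 = 3.1741 rad/s.

3.17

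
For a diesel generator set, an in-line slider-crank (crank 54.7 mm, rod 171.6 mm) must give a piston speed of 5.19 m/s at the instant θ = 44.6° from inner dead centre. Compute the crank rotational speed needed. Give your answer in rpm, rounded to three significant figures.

For an in-line slider-crank, |v_piston| = rω|sinθ|·[1 + r cosθ/√(L² − r² sin²θ)].
With r = 0.0547 m, L = 0.1716 m, θ = 44.6°: the bracketed kinematic factor |dx/dθ| = 0.047352 m.
ω = v/|dx/dθ| = 5.19/0.047352 = 109.6 rad/s.
N = 60ω/(2π) = 1046.6 rpm.

1050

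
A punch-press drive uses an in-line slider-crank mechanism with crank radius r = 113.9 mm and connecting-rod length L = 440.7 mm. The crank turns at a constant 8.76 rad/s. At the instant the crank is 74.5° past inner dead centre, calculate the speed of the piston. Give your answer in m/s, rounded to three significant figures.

1.03

ω = 8.76 rad/s
For an in-line slider-crank, x = r cosθ + √(L² − r² sin²θ), so v = −rω sinθ·[1 + r cosθ/√(L² − r² sin²θ)].
With r = 0.1139 m, L = 0.4407 m, θ = 74.5°: √(L² − r² sin²θ) = 0.42681 m.
v = −0.1139·8.76·0.96363·[1 + 0.1139·0.26724/0.42681] = -1.03 m/s.
|v| = 1.03 m/s.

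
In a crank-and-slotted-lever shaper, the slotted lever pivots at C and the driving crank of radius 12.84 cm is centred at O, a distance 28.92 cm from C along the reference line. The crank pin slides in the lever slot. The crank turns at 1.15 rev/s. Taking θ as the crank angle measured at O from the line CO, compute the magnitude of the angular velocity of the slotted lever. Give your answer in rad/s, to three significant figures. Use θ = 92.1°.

1.12

ω = 7.226 rad/s (from 1.15 rev/s).
Crank pin A relative to C: A = (d + r cosθ, r sinθ); lever angle φ = atan2(r sinθ, d + r cosθ).
Differentiating tanφ: φ̇ = rω(d cosθ + r)/(d² + r² + 2dr cosθ).
d² + r² + 2dr cosθ = |CA|² = 0.0974018 m²;  d cosθ + r = +0.1178 m.
|ω_lever| = |0.1284·7.226·+0.1178| / 0.0974018 = 1.1221 rad/s.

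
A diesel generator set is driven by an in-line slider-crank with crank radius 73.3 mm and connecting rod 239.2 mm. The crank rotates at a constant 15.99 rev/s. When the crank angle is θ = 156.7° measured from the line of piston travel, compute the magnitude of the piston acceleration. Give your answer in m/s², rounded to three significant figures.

520

ω = 2π·16 = 100.5 rad/s
x(θ) = r cosθ + √(L² − r² sin²θ); with ω constant, a = ω²·d²x/dθ².
d²x/dθ² = −r cosθ − r²(cos2θ)/√u − r⁴ sin²2θ/(4u^{3/2}),  u = L² − r² sin²θ = 0.056376 m².
Substituting r = 0.0733 m, L = 0.2392 m, θ = 156.7°: d²x/dθ² = +0.05149 m.
a = ω²·d²x/dθ² = (100.5)²·(+0.05149) = +519.73 m/s²;  |a| = 519.73 m/s².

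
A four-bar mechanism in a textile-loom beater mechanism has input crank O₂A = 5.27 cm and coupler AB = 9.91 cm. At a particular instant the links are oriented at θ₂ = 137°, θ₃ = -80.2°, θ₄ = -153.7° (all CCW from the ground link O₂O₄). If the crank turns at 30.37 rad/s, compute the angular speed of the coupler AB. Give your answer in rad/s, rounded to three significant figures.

ω₂ = 30.37 rad/s
Differentiating the loop-closure r₂e^{iθ₂}+r₃e^{iθ₃}=r₁+r₄e^{iθ₄} gives r₂ω₂e^{iθ₂}+r₃ω₃e^{iθ₃}=r₄ω₄e^{iθ₄}.
Eliminating the other unknown: ω₃ = r₂ω₂ sin(θ₄−θ₂) / [r₃ sin(θ₃−θ₄)].
Numerator sine = +0.93544; denominator sine = +0.95882.
Result = 0.0527·30.37·(+0.93544) / (0.0991·(+0.95882)) = +15.757 rad/s; magnitude 15.757 rad/s.

15.8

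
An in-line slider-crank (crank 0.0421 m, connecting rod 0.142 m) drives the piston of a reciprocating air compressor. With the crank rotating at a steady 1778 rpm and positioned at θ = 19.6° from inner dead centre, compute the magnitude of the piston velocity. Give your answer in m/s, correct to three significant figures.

3.37

ω = 2π·1778/60 = 186.2 rad/s
For an in-line slider-crank, x = r cosθ + √(L² − r² sin²θ), so v = −rω sinθ·[1 + r cosθ/√(L² − r² sin²θ)].
With r = 0.0421 m, L = 0.142 m, θ = 19.6°: √(L² − r² sin²θ) = 0.1413 m.
v = −0.0421·186.2·0.33545·[1 + 0.0421·0.94206/0.1413] = -3.3676 m/s.
|v| = 3.3676 m/s.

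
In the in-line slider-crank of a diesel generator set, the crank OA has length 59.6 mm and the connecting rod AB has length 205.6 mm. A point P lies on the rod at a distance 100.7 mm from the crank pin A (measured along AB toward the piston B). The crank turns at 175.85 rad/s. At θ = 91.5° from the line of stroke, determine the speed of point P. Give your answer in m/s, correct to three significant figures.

10.4

ω = 175.8 rad/s.  Crank-pin speed |V_A| = rω = 10.481 m/s, perpendicular to OA.
Rod angle: sinφ = −(r/L) sinθ ⇒ φ = -16.845°; ω_rod = −rω cosθ/√(L²−r²sin²θ) = +1.3942 rad/s.
V_P = V_A + ω_rod × AP, with AP = 0.1007 m along the rod.
Components: V_Px = −rω sinθ − a·ω_rod·sinφ = -10.436 m/s;  V_Py = rω cosθ + a·ω_rod·cosφ = -0.13998 m/s.
|V_P| = √(V_Px² + V_Py²) = 10.437 m/s.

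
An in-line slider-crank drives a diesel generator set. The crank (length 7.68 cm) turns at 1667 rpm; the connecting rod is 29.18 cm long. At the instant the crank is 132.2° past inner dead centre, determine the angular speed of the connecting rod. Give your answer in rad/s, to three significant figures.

ω = 174.6 rad/s (converted from 1667 rpm).
The rod makes angle φ with the slider axis where L sinφ = r sinθ; differentiating, L cosφ·φ̇ = r ω cosθ.
L cosφ = √(L² − r² sin²θ) = 0.2862 m.
|ω_rod| = r ω |cosθ| / √(L² − r² sin²θ) = 0.0768·174.6·0.67172/0.2862 = 31.466 rad/s.

31.5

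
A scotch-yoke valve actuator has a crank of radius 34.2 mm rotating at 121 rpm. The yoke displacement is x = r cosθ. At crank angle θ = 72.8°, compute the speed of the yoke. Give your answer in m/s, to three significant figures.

0.414

ω = 12.67 rad/s (from 121 rpm).
x = r cosθ ⇒ ẋ = −rω sinθ.
|v| = rω|sinθ| = 0.0342·12.67·|sin 72.8°| = 0.41397 m/s.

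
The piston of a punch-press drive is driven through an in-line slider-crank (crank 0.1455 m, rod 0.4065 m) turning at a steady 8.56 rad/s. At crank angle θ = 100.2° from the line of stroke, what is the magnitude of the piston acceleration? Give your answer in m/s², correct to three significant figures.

5.69

ω = 8.56 rad/s
x(θ) = r cosθ + √(L² − r² sin²θ); with ω constant, a = ω²·d²x/dθ².
d²x/dθ² = −r cosθ − r²(cos2θ)/√u − r⁴ sin²2θ/(4u^{3/2}),  u = L² − r² sin²θ = 0.144736 m².
Substituting r = 0.1455 m, L = 0.4065 m, θ = 100.2°: d²x/dθ² = +0.077675 m.
a = ω²·d²x/dθ² = (8.56)²·(+0.077675) = +5.6915 m/s²;  |a| = 5.6915 m/s².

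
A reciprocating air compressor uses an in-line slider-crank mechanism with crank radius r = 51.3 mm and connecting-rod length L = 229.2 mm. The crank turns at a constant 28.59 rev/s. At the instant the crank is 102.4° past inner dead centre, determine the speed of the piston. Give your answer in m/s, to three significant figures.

ω = 2π·28.6 = 179.6 rad/s
For an in-line slider-crank, x = r cosθ + √(L² − r² sin²θ), so v = −rω sinθ·[1 + r cosθ/√(L² − r² sin²θ)].
With r = 0.0513 m, L = 0.2292 m, θ = 102.4°: √(L² − r² sin²θ) = 0.22366 m.
v = −0.0513·179.6·0.97667·[1 + 0.0513·-0.21474/0.22366] = -8.5571 m/s.
|v| = 8.5571 m/s.

8.56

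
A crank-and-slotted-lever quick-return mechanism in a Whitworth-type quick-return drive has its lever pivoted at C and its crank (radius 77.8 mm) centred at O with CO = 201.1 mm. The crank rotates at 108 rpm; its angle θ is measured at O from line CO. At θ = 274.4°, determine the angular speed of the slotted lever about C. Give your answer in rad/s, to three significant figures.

ω = 11.31 rad/s (from 108 rpm).
Crank pin A relative to C: A = (d + r cosθ, r sinθ); lever angle φ = atan2(r sinθ, d + r cosθ).
Differentiating tanφ: φ̇ = rω(d cosθ + r)/(d² + r² + 2dr cosθ).
d² + r² + 2dr cosθ = |CA|² = 0.0488947 m²;  d cosθ + r = +0.093228 m.
|ω_lever| = |0.0778·11.31·+0.093228| / 0.0488947 = 1.6777 rad/s.

1.68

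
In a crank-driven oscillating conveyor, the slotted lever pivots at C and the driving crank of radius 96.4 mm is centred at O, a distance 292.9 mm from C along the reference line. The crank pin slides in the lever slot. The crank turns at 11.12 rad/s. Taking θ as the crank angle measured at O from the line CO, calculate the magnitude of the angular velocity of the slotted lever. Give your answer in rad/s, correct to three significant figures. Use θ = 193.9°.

ω = 11.12 rad/s
Crank pin A relative to C: A = (d + r cosθ, r sinθ); lever angle φ = atan2(r sinθ, d + r cosθ).
Differentiating tanφ: φ̇ = rω(d cosθ + r)/(d² + r² + 2dr cosθ).
d² + r² + 2dr cosθ = |CA|² = 0.0402659 m²;  d cosθ + r = -0.18792 m.
|ω_lever| = |0.0964·11.12·-0.18792| / 0.0402659 = 5.0029 rad/s.

5.00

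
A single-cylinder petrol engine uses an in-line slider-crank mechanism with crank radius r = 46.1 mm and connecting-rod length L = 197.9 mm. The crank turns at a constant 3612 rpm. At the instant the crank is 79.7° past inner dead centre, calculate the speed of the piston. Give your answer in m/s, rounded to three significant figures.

17.9

ω = 2π·3612/60 = 378.2 rad/s
For an in-line slider-crank, x = r cosθ + √(L² − r² sin²θ), so v = −rω sinθ·[1 + r cosθ/√(L² − r² sin²θ)].
With r = 0.0461 m, L = 0.1979 m, θ = 79.7°: √(L² − r² sin²θ) = 0.19263 m.
v = −0.0461·378.2·0.98389·[1 + 0.0461·0.17880/0.19263] = -17.89 m/s.
|v| = 17.89 m/s.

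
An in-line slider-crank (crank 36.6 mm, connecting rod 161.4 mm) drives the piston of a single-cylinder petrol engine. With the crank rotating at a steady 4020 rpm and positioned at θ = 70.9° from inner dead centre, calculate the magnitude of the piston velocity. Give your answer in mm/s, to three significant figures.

ω = 2π·4020/60 = 421 rad/s
For an in-line slider-crank, x = r cosθ + √(L² − r² sin²θ), so v = −rω sinθ·[1 + r cosθ/√(L² − r² sin²θ)].
With r = 0.0366 m, L = 0.1614 m, θ = 70.9°: √(L² − r² sin²θ) = 0.15765 m.
v = −0.0366·421·0.94495·[1 + 0.0366·0.32722/0.15765] = -15.665 m/s.
|v| = 15.665 m/s = 15665 mm/s.

15700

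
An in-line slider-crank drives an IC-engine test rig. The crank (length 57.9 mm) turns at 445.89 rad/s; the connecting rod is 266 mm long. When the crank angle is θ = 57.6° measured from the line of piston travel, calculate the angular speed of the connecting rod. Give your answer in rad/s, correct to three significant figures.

52.9

ω = 445.9 rad/s
The rod makes angle φ with the slider axis where L sinφ = r sinθ; differentiating, L cosφ·φ̇ = r ω cosθ.
L cosφ = √(L² − r² sin²θ) = 0.26147 m.
|ω_rod| = r ω |cosθ| / √(L² − r² sin²θ) = 0.0579·445.9·0.53583/0.26147 = 52.907 rad/s.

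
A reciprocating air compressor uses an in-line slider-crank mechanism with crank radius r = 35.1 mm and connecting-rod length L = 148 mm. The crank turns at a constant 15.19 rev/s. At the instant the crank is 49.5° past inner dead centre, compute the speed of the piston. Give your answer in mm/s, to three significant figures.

2950

ω = 2π·15.2 = 95.44 rad/s
For an in-line slider-crank, x = r cosθ + √(L² − r² sin²θ), so v = −rω sinθ·[1 + r cosθ/√(L² − r² sin²θ)].
With r = 0.0351 m, L = 0.148 m, θ = 49.5°: √(L² − r² sin²θ) = 0.14557 m.
v = −0.0351·95.44·0.76041·[1 + 0.0351·0.64945/0.14557] = -2.9463 m/s.
|v| = 2.9463 m/s = 2946.3 mm/s.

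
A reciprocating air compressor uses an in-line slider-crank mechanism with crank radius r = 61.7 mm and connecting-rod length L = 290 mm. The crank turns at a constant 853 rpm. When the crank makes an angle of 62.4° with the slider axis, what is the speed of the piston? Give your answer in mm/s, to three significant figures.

ω = 2π·853/60 = 89.33 rad/s
For an in-line slider-crank, x = r cosθ + √(L² − r² sin²θ), so v = −rω sinθ·[1 + r cosθ/√(L² − r² sin²θ)].
With r = 0.0617 m, L = 0.29 m, θ = 62.4°: √(L² − r² sin²θ) = 0.2848 m.
v = −0.0617·89.33·0.88620·[1 + 0.0617·0.46330/0.2848] = -5.3745 m/s.
|v| = 5.3745 m/s = 5374.5 mm/s.

5370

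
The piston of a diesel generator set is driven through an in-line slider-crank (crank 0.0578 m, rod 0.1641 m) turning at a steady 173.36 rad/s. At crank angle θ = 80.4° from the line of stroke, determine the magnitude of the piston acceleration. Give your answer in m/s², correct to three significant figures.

324

ω = 173.4 rad/s
x(θ) = r cosθ + √(L² − r² sin²θ); with ω constant, a = ω²·d²x/dθ².
d²x/dθ² = −r cosθ − r²(cos2θ)/√u − r⁴ sin²2θ/(4u^{3/2}),  u = L² − r² sin²θ = 0.0236809 m².
Substituting r = 0.0578 m, L = 0.1641 m, θ = 80.4°: d²x/dθ² = +0.01078 m.
a = ω²·d²x/dθ² = (173.4)²·(+0.01078) = +323.99 m/s²;  |a| = 323.99 m/s².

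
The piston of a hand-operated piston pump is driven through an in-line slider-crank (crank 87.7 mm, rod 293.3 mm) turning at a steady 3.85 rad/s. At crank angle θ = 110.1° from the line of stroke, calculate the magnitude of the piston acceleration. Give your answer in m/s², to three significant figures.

0.752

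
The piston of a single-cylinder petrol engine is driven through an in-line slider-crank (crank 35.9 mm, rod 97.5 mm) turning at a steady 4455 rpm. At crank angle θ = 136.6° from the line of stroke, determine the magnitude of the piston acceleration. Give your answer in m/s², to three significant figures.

5400

ω = 2π·4455/60 = 466.5 rad/s
x(θ) = r cosθ + √(L² − r² sin²θ); with ω constant, a = ω²·d²x/dθ².
d²x/dθ² = −r cosθ − r²(cos2θ)/√u − r⁴ sin²2θ/(4u^{3/2}),  u = L² − r² sin²θ = 0.00889782 m².
Substituting r = 0.0359 m, L = 0.0975 m, θ = 136.6°: d²x/dθ² = +0.024828 m.
a = ω²·d²x/dθ² = (466.5)²·(+0.024828) = +5403.8 m/s²;  |a| = 5403.8 m/s².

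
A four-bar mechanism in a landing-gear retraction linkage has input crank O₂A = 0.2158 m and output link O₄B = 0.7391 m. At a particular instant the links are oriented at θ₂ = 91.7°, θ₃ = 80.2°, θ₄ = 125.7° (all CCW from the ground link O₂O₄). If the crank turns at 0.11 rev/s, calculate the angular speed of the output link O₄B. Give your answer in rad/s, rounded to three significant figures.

ω₂ = 0.6912 rad/s (from 0.11 rev/s).
Differentiating the loop-closure r₂e^{iθ₂}+r₃e^{iθ₃}=r₁+r₄e^{iθ₄} gives r₂ω₂e^{iθ₂}+r₃ω₃e^{iθ₃}=r₄ω₄e^{iθ₄}.
Eliminating the other unknown: ω₄ = r₂ω₂ sin(θ₂−θ₃) / [r₄ sin(θ₄−θ₃)].
Numerator sine = +0.19937; denominator sine = +0.71325.
Result = 0.2158·0.6912·(+0.19937) / (0.7391·(+0.71325)) = +0.056407 rad/s; magnitude 0.056407 rad/s.

0.0564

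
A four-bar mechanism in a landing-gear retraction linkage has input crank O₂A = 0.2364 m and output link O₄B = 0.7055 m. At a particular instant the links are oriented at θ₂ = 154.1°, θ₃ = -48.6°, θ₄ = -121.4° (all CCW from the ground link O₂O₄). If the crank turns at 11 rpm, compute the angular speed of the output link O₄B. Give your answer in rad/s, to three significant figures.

0.156

ω₂ = 1.152 rad/s (from 11 rpm).
Differentiating the loop-closure r₂e^{iθ₂}+r₃e^{iθ₃}=r₁+r₄e^{iθ₄} gives r₂ω₂e^{iθ₂}+r₃ω₃e^{iθ₃}=r₄ω₄e^{iθ₄}.
Eliminating the other unknown: ω₄ = r₂ω₂ sin(θ₂−θ₃) / [r₄ sin(θ₄−θ₃)].
Numerator sine = -0.38591; denominator sine = -0.95528.
Result = 0.2364·1.152·(-0.38591) / (0.7055·(-0.95528)) = +0.15593 rad/s; magnitude 0.15593 rad/s.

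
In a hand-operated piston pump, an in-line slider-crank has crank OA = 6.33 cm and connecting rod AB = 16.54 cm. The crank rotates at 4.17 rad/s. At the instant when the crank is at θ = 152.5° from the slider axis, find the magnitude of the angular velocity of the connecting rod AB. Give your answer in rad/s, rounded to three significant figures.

ω = 4.17 rad/s
The rod makes angle φ with the slider axis where L sinφ = r sinθ; differentiating, L cosφ·φ̇ = r ω cosθ.
L cosφ = √(L² − r² sin²θ) = 0.1628 m.
|ω_rod| = r ω |cosθ| / √(L² − r² sin²θ) = 0.0633·4.17·0.88701/0.1628 = 1.4382 rad/s.

1.44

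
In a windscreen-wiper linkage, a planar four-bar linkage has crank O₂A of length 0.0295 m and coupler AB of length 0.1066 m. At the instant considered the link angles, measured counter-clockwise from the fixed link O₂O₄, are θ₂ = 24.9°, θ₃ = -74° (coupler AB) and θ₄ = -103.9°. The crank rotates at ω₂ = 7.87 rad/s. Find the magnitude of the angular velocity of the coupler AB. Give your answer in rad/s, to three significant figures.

3.40

ω₂ = 7.87 rad/s
Differentiating the loop-closure r₂e^{iθ₂}+r₃e^{iθ₃}=r₁+r₄e^{iθ₄} gives r₂ω₂e^{iθ₂}+r₃ω₃e^{iθ₃}=r₄ω₄e^{iθ₄}.
Eliminating the other unknown: ω₃ = r₂ω₂ sin(θ₄−θ₂) / [r₃ sin(θ₃−θ₄)].
Numerator sine = -0.77934; denominator sine = +0.49849.
Result = 0.0295·7.87·(-0.77934) / (0.1066·(+0.49849)) = -3.405 rad/s; magnitude 3.405 rad/s.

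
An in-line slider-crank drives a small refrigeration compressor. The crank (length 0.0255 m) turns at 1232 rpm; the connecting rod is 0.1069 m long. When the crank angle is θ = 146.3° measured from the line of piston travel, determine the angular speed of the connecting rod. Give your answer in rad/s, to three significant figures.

ω = 129 rad/s (converted from 1232 rpm).
The rod makes angle φ with the slider axis where L sinφ = r sinθ; differentiating, L cosφ·φ̇ = r ω cosθ.
L cosφ = √(L² − r² sin²θ) = 0.10596 m.
|ω_rod| = r ω |cosθ| / √(L² − r² sin²θ) = 0.0255·129·0.83195/0.10596 = 25.831 rad/s.

25.8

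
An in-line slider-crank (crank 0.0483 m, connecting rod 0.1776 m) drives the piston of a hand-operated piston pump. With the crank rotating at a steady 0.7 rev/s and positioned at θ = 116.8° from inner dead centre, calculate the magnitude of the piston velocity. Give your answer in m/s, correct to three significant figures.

0.166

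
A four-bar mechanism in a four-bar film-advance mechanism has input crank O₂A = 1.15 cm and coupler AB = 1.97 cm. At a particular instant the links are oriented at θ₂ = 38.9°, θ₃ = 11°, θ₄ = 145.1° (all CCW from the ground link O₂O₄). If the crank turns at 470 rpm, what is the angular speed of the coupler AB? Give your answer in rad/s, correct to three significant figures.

ω₂ = 49.22 rad/s (from 470 rpm).
Differentiating the loop-closure r₂e^{iθ₂}+r₃e^{iθ₃}=r₁+r₄e^{iθ₄} gives r₂ω₂e^{iθ₂}+r₃ω₃e^{iθ₃}=r₄ω₄e^{iθ₄}.
Eliminating the other unknown: ω₃ = r₂ω₂ sin(θ₄−θ₂) / [r₃ sin(θ₃−θ₄)].
Numerator sine = +0.96029; denominator sine = -0.71813.
Result = 0.0115·49.22·(+0.96029) / (0.0197·(-0.71813)) = -38.42 rad/s; magnitude 38.42 rad/s.

38.4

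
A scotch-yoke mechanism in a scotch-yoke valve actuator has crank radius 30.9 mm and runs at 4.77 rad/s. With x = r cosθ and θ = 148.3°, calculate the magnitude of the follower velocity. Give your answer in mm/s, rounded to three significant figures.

77.5

ω = 4.77 rad/s
x = r cosθ ⇒ ẋ = −rω sinθ.
|v| = rω|sinθ| = 0.0309·4.77·|sin 148.3°| = 0.077451 m/s = 77.451 mm/s.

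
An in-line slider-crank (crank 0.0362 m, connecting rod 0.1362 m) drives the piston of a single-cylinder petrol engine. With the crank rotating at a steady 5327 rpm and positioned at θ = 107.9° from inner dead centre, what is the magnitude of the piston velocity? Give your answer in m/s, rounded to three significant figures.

17.6

ω = 2π·5327/60 = 557.8 rad/s
For an in-line slider-crank, x = r cosθ + √(L² − r² sin²θ), so v = −rω sinθ·[1 + r cosθ/√(L² − r² sin²θ)].
With r = 0.0362 m, L = 0.1362 m, θ = 107.9°: √(L² − r² sin²θ) = 0.13177 m.
v = −0.0362·557.8·0.95159·[1 + 0.0362·-0.30736/0.13177] = -17.594 m/s.
|v| = 17.594 m/s.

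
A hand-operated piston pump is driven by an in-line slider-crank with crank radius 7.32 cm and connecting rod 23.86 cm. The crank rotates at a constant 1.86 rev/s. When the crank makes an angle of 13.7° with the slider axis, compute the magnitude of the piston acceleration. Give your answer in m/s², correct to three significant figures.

12.5

ω = 2π·1.86 = 11.69 rad/s
x(θ) = r cosθ + √(L² − r² sin²θ); with ω constant, a = ω²·d²x/dθ².
d²x/dθ² = −r cosθ − r²(cos2θ)/√u − r⁴ sin²2θ/(4u^{3/2}),  u = L² − r² sin²θ = 0.0566294 m².
Substituting r = 0.0732 m, L = 0.2386 m, θ = 13.7°: d²x/dθ² = -0.091221 m.
a = ω²·d²x/dθ² = (11.69)²·(-0.091221) = -12.459 m/s²;  |a| = 12.459 m/s².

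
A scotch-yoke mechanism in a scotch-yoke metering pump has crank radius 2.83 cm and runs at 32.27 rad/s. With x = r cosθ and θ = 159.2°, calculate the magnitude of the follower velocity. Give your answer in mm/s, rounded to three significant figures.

324

ω = 32.27 rad/s
x = r cosθ ⇒ ẋ = −rω sinθ.
|v| = rω|sinθ| = 0.0283·32.27·|sin 159.2°| = 0.3243 m/s = 324.3 mm/s.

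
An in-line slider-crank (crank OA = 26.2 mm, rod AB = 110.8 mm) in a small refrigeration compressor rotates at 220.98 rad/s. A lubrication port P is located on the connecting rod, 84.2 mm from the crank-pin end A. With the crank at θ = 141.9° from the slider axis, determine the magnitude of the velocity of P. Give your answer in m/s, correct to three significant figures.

3.25

ω = 221 rad/s.  Crank-pin speed |V_A| = rω = 5.7897 m/s, perpendicular to OA.
Rod angle: sinφ = −(r/L) sinθ ⇒ φ = -8.390°; ω_rod = −rω cosθ/√(L²−r²sin²θ) = +41.565 rad/s.
V_P = V_A + ω_rod × AP, with AP = 0.0842 m along the rod.
Components: V_Px = −rω sinθ − a·ω_rod·sinφ = -3.0618 m/s;  V_Py = rω cosθ + a·ω_rod·cosφ = -1.0938 m/s.
|V_P| = √(V_Px² + V_Py²) = 3.2513 m/s.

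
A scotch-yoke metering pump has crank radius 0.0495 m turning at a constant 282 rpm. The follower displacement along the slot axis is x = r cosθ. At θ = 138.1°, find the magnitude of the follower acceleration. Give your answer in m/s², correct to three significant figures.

ω = 29.53 rad/s (from 282 rpm).
x = r cosθ ⇒ ẍ = −rω² cosθ (ω constant).
|a| = rω²|cosθ| = 0.0495·(29.53)²·|cos 138.1°| = 32.13 m/s².

32.1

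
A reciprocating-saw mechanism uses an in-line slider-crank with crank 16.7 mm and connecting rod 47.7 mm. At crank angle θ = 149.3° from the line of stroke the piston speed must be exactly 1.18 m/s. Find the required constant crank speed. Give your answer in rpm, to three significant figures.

For an in-line slider-crank, |v_piston| = rω|sinθ|·[1 + r cosθ/√(L² − r² sin²θ)].
With r = 0.0167 m, L = 0.0477 m, θ = 149.3°: the bracketed kinematic factor |dx/dθ| = 0.0059174 m.
ω = v/|dx/dθ| = 1.18/0.0059174 = 199.41 rad/s.
N = 60ω/(2π) = 1904.2 rpm.

1900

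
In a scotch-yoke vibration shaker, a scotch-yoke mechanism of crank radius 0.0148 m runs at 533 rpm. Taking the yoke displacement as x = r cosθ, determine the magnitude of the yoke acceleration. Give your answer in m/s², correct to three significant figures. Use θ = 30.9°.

39.6

ω = 55.82 rad/s (from 533 rpm).
x = r cosθ ⇒ ẍ = −rω² cosθ (ω constant).
|a| = rω²|cosθ| = 0.0148·(55.82)²·|cos 30.9°| = 39.563 m/s².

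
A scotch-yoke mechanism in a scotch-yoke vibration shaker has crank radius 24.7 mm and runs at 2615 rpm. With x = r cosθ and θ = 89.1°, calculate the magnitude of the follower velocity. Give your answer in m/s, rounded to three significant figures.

6.76

ω = 273.8 rad/s (from 2615 rpm).
x = r cosθ ⇒ ẋ = −rω sinθ.
|v| = rω|sinθ| = 0.0247·273.8·|sin 89.1°| = 6.7631 m/s.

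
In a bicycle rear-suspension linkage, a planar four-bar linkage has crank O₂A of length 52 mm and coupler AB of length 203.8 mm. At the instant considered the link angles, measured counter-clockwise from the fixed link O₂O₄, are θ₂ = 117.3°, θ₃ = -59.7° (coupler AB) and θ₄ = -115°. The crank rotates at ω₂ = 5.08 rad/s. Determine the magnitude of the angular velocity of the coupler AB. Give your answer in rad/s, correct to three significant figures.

1.25

ω₂ = 5.08 rad/s
Differentiating the loop-closure r₂e^{iθ₂}+r₃e^{iθ₃}=r₁+r₄e^{iθ₄} gives r₂ω₂e^{iθ₂}+r₃ω₃e^{iθ₃}=r₄ω₄e^{iθ₄}.
Eliminating the other unknown: ω₃ = r₂ω₂ sin(θ₄−θ₂) / [r₃ sin(θ₃−θ₄)].
Numerator sine = +0.79122; denominator sine = +0.82214.
Result = 0.052·5.08·(+0.79122) / (0.2038·(+0.82214)) = +1.2474 rad/s; magnitude 1.2474 rad/s.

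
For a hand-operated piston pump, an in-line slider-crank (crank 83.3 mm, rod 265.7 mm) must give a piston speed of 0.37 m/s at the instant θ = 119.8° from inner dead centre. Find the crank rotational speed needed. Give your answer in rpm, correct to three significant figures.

For an in-line slider-crank, |v_piston| = rω|sinθ|·[1 + r cosθ/√(L² − r² sin²θ)].
With r = 0.0833 m, L = 0.2657 m, θ = 119.8°: the bracketed kinematic factor |dx/dθ| = 0.060581 m.
ω = v/|dx/dθ| = 0.37/0.060581 = 6.1075 rad/s.
N = 60ω/(2π) = 58.323 rpm.

58.3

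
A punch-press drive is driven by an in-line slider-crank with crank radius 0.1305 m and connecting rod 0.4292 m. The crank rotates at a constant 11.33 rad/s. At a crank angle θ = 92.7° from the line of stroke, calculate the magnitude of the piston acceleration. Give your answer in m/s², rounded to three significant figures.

ω = 11.33 rad/s
x(θ) = r cosθ + √(L² − r² sin²θ); with ω constant, a = ω²·d²x/dθ².
d²x/dθ² = −r cosθ − r²(cos2θ)/√u − r⁴ sin²2θ/(4u^{3/2}),  u = L² − r² sin²θ = 0.16722 m².
Substituting r = 0.1305 m, L = 0.4292 m, θ = 92.7°: d²x/dθ² = +0.047599 m.
a = ω²·d²x/dθ² = (11.33)²·(+0.047599) = +6.1103 m/s²;  |a| = 6.1103 m/s².

6.11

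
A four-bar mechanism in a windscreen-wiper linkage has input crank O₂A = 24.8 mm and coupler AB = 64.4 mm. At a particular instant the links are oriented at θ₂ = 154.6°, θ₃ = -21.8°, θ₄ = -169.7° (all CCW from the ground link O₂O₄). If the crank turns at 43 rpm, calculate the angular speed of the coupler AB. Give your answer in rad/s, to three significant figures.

1.90

ω₂ = 4.503 rad/s (from 43 rpm).
Differentiating the loop-closure r₂e^{iθ₂}+r₃e^{iθ₃}=r₁+r₄e^{iθ₄} gives r₂ω₂e^{iθ₂}+r₃ω₃e^{iθ₃}=r₄ω₄e^{iθ₄}.
Eliminating the other unknown: ω₃ = r₂ω₂ sin(θ₄−θ₂) / [r₃ sin(θ₃−θ₄)].
Numerator sine = +0.58354; denominator sine = +0.53140.
Result = 0.0248·4.503·(+0.58354) / (0.0644·(+0.53140)) = +1.9042 rad/s; magnitude 1.9042 rad/s.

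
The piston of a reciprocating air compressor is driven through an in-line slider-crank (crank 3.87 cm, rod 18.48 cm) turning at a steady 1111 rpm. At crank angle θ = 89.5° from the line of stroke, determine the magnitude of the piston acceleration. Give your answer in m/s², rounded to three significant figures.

ω = 2π·1111/60 = 116.3 rad/s
x(θ) = r cosθ + √(L² − r² sin²θ); with ω constant, a = ω²·d²x/dθ².
d²x/dθ² = −r cosθ − r²(cos2θ)/√u − r⁴ sin²2θ/(4u^{3/2}),  u = L² − r² sin²θ = 0.0326535 m².
Substituting r = 0.0387 m, L = 0.1848 m, θ = 89.5°: d²x/dθ² = +0.0079491 m.
a = ω²·d²x/dθ² = (116.3)²·(+0.0079491) = +107.6 m/s²;  |a| = 107.6 m/s².

108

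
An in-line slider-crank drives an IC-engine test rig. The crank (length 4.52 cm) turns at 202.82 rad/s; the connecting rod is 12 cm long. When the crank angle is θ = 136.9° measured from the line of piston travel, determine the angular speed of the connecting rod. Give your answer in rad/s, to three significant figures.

57.7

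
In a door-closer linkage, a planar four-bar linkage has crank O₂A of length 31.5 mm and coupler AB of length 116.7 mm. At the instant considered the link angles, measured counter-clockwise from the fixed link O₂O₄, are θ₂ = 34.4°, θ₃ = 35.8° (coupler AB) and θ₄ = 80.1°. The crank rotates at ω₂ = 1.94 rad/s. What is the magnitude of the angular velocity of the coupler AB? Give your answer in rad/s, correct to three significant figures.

0.537

ω₂ = 1.94 rad/s
Differentiating the loop-closure r₂e^{iθ₂}+r₃e^{iθ₃}=r₁+r₄e^{iθ₄} gives r₂ω₂e^{iθ₂}+r₃ω₃e^{iθ₃}=r₄ω₄e^{iθ₄}.
Eliminating the other unknown: ω₃ = r₂ω₂ sin(θ₄−θ₂) / [r₃ sin(θ₃−θ₄)].
Numerator sine = +0.71569; denominator sine = -0.69842.
Result = 0.0315·1.94·(+0.71569) / (0.1167·(-0.69842)) = -0.5366 rad/s; magnitude 0.5366 rad/s.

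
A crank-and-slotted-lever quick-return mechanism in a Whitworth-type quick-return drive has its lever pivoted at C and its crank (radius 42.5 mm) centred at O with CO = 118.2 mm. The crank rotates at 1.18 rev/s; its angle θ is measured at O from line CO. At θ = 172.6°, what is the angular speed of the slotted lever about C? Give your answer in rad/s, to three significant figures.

4.05

ω = 7.414 rad/s (from 1.18 rev/s).
Crank pin A relative to C: A = (d + r cosθ, r sinθ); lever angle φ = atan2(r sinθ, d + r cosθ).
Differentiating tanφ: φ̇ = rω(d cosθ + r)/(d² + r² + 2dr cosθ).
d² + r² + 2dr cosθ = |CA|² = 0.00581417 m²;  d cosθ + r = -0.074716 m.
|ω_lever| = |0.0425·7.414·-0.074716| / 0.00581417 = 4.0492 rad/s.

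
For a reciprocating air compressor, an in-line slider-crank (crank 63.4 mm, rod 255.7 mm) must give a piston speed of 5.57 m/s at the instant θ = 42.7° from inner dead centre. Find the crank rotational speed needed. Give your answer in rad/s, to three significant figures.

109

For an in-line slider-crank, |v_piston| = rω|sinθ|·[1 + r cosθ/√(L² − r² sin²θ)].
With r = 0.0634 m, L = 0.2557 m, θ = 42.7°: the bracketed kinematic factor |dx/dθ| = 0.050943 m.
ω = v/|dx/dθ| = 5.57/0.050943 = 109.34 rad/s.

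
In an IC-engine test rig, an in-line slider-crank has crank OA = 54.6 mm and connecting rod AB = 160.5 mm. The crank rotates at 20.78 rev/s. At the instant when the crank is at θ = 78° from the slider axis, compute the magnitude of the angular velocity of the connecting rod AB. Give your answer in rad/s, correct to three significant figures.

9.79

ω = 130.6 rad/s (converted from 20.78 rev/s).
The rod makes angle φ with the slider axis where L sinφ = r sinθ; differentiating, L cosφ·φ̇ = r ω cosθ.
L cosφ = √(L² − r² sin²θ) = 0.15135 m.
|ω_rod| = r ω |cosθ| / √(L² − r² sin²θ) = 0.0546·130.6·0.20791/0.15135 = 9.7927 rad/s.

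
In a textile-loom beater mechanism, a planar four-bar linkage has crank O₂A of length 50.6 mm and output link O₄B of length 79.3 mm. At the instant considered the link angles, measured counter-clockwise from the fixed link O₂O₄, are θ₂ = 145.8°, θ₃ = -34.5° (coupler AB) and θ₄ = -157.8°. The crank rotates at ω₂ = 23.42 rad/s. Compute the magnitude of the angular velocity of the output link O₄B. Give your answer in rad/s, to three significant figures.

ω₂ = 23.42 rad/s
Differentiating the loop-closure r₂e^{iθ₂}+r₃e^{iθ₃}=r₁+r₄e^{iθ₄} gives r₂ω₂e^{iθ₂}+r₃ω₃e^{iθ₃}=r₄ω₄e^{iθ₄}.
Eliminating the other unknown: ω₄ = r₂ω₂ sin(θ₂−θ₃) / [r₄ sin(θ₄−θ₃)].
Numerator sine = -0.00524; denominator sine = -0.83581.
Result = 0.0506·23.42·(-0.00524) / (0.0793·(-0.83581)) = +0.093617 rad/s; magnitude 0.093617 rad/s.

0.0936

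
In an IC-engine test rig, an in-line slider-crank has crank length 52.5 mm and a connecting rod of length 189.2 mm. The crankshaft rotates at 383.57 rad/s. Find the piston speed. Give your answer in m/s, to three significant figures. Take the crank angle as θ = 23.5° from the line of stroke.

ω = 383.6 rad/s
For an in-line slider-crank, x = r cosθ + √(L² − r² sin²θ), so v = −rω sinθ·[1 + r cosθ/√(L² − r² sin²θ)].
With r = 0.0525 m, L = 0.1892 m, θ = 23.5°: √(L² − r² sin²θ) = 0.18804 m.
v = −0.0525·383.6·0.39875·[1 + 0.0525·0.91706/0.18804] = -10.086 m/s.
|v| = 10.086 m/s.

10.1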